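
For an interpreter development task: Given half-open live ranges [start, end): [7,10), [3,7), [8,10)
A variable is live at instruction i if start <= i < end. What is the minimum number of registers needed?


Live ranges:
  Var0: [7, 10)
  Var1: [3, 7)
  Var2: [8, 10)
Sweep-line events (position, delta, active):
  pos=3 start -> active=1
  pos=7 end -> active=0
  pos=7 start -> active=1
  pos=8 start -> active=2
  pos=10 end -> active=1
  pos=10 end -> active=0
Maximum simultaneous active: 2
Minimum registers needed: 2

2


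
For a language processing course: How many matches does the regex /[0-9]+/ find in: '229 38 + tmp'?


Pattern: /[0-9]+/ (int literals)
Input: '229 38 + tmp'
Scanning for matches:
  Match 1: '229'
  Match 2: '38'
Total matches: 2

2


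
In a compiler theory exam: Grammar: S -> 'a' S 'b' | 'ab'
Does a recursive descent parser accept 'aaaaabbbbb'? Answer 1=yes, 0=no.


Grammar accepts strings of the form a^n b^n (n >= 1)
Word: 'aaaaabbbbb'
Counting: 5 a's and 5 b's
Check: 5 == 5? Yes
Derivation (S -> aSb applied 4 time(s), then S -> ab): S => aSb => aaSbb => aaaSbbb => aaaaSbbbb => aaaaabbbbb
Accepted

1


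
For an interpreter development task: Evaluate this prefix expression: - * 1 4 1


Parsing prefix expression: - * 1 4 1
Step 1: Innermost operation '* 1 4'
  1 * 4 = 4
Step 2: Outer operation '- [4] 1'
  4 - 1 = 3

3


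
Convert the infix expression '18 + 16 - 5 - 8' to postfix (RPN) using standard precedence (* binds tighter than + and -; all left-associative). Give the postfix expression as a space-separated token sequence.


Applying the shunting-yard algorithm:
  Operand 18 -> output
  Push '+' onto operator stack -> op-stack: [+]
  Operand 16 -> output
  See '-' (prec 1); top '+' (prec 1) >= it -> pop '+' to output
  Push '-' onto operator stack -> op-stack: [-]
  Operand 5 -> output
  See '-' (prec 1); top '-' (prec 1) >= it -> pop '-' to output
  Push '-' onto operator stack -> op-stack: [-]
  Operand 8 -> output
  End of input: pop '-' to output
Postfix result: 18 16 + 5 - 8 -

18 16 + 5 - 8 -


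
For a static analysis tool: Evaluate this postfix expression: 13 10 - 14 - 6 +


Processing tokens left to right:
Push 13, Push 10
Pop 13 and 10, compute 13 - 10 = 3, push 3
Push 14
Pop 3 and 14, compute 3 - 14 = -11, push -11
Push 6
Pop -11 and 6, compute -11 + 6 = -5, push -5
Stack result: -5

-5


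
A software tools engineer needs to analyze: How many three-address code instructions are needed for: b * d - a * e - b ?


Expression: b * d - a * e - b
Generating three-address code (respecting * over +/- precedence):
  Instruction 1: t1 = b * d
  Instruction 2: t2 = a * e
  Instruction 3: t3 = t1 - t2
  Instruction 4: t4 = t3 - b
Total instructions: 4

4


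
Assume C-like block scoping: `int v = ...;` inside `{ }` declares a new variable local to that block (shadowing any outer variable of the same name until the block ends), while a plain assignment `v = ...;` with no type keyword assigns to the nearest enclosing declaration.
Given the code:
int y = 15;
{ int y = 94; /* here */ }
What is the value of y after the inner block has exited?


Analyzing scoping rules:
Outer scope: declares y = 15
Inner block: 'int y = 94;' declares a NEW y that shadows the outer one
When the block exits the inner y goes out of scope; the outer y was never modified -> 15
Result: 15

15


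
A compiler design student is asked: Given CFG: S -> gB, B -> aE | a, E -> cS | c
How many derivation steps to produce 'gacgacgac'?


Grammar: S -> gB, B -> aE | a, E -> cS | c
Deriving 'gacgacgac':
Step 1: S -> gB => gB
Step 2: B -> aE => gaE
Step 3: E -> cS => gacS
Step 4: S -> gB => gacgB
Step 5: B -> aE => gacgaE
Step 6: E -> cS => gacgacS
Step 7: S -> gB => gacgacgB
Step 8: B -> aE => gacgacgaE
Step 9: E -> c => gacgacgac
Total derivation steps: 9

9


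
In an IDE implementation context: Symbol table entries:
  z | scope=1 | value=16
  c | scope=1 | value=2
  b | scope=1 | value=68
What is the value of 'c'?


Searching symbol table for 'c':
  z | scope=1 | value=16
  c | scope=1 | value=2 <- MATCH
  b | scope=1 | value=68
Found 'c' at scope 1 with value 2

2


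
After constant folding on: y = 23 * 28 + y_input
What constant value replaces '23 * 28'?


Identifying constant sub-expression:
  Original: y = 23 * 28 + y_input
  23 and 28 are both compile-time constants
  Evaluating: 23 * 28 = 644
  After folding: y = 644 + y_input

644


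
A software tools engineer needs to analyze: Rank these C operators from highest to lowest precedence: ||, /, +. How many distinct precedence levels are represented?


Looking up precedence for each operator:
  || -> precedence 1
  / -> precedence 6
  + -> precedence 5
Sorted highest to lowest: /, +, ||
Distinct precedence values: [6, 5, 1]
Number of distinct levels: 3

3


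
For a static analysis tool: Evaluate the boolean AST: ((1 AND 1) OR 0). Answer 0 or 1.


Step 1: Evaluate inner node
  1 AND 1 = 1
Step 2: Evaluate root node
  1 OR 0 = 1

1


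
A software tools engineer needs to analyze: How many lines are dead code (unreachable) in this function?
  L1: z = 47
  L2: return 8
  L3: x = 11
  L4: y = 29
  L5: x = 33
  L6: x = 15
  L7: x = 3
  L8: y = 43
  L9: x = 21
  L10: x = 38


Analyzing control flow:
  L1: reachable (before return)
  L2: reachable (return statement)
  L3: DEAD (after return at L2)
  L4: DEAD (after return at L2)
  L5: DEAD (after return at L2)
  L6: DEAD (after return at L2)
  L7: DEAD (after return at L2)
  L8: DEAD (after return at L2)
  L9: DEAD (after return at L2)
  L10: DEAD (after return at L2)
Return at L2, total lines = 10
Dead lines: L3 through L10
Count: 8

8


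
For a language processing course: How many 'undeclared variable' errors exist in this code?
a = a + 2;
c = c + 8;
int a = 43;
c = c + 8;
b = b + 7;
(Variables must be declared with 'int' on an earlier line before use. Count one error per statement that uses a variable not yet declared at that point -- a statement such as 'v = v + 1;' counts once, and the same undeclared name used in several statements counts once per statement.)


Scanning code line by line:
  Line 1: use 'a' -> ERROR (undeclared)
  Line 2: use 'c' -> ERROR (undeclared)
  Line 3: declare 'a' -> declared = ['a']
  Line 4: use 'c' -> ERROR (undeclared)
  Line 5: use 'b' -> ERROR (undeclared)
Total undeclared variable errors: 4

4


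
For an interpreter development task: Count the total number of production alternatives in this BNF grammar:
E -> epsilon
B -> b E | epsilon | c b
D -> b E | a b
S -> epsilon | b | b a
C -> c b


Counting alternatives per rule:
  E: 1 alternative(s)
  B: 3 alternative(s)
  D: 2 alternative(s)
  S: 3 alternative(s)
  C: 1 alternative(s)
Sum: 1 + 3 + 2 + 3 + 1 = 10

10


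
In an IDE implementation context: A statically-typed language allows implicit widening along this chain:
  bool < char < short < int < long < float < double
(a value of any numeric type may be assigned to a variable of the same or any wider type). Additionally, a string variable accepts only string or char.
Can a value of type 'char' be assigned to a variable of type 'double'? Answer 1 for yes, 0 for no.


Target variable type: double
Source value type: char
Numeric ranks: char=1, double=6
Widening allowed iff rank(source) <= rank(target): 1 <= 6? Yes
Result: 1

1


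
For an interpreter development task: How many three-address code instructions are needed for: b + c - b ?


Expression: b + c - b
Generating three-address code (respecting * over +/- precedence):
  Instruction 1: t1 = b + c
  Instruction 2: t2 = t1 - b
Total instructions: 2

2


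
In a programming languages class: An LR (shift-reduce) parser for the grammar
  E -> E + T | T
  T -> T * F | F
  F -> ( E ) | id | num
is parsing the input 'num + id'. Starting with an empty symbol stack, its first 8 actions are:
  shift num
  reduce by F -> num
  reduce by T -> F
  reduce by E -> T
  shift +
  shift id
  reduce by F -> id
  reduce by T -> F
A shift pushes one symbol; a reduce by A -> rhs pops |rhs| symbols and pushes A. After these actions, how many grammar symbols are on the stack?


Tracking the symbol stack through each action:
  Action 1: shift 'num' : push -> stack = [num] (size 1)
  Action 2: reduce by F -> num : pop 1, push F -> stack = [F] (size 1)
  Action 3: reduce by T -> F : pop 1, push T -> stack = [T] (size 1)
  Action 4: reduce by E -> T : pop 1, push E -> stack = [E] (size 1)
  Action 5: shift '+' : push -> stack = [E, +] (size 2)
  Action 6: shift 'id' : push -> stack = [E, +, id] (size 3)
  Action 7: reduce by F -> id : pop 1, push F -> stack = [E, +, F] (size 3)
  Action 8: reduce by T -> F : pop 1, push T -> stack = [E, +, T] (size 3)
Final stack size: 3

3


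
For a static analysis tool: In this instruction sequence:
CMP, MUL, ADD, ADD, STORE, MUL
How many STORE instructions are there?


Scanning instruction sequence for STORE:
  Position 1: CMP
  Position 2: MUL
  Position 3: ADD
  Position 4: ADD
  Position 5: STORE <- MATCH
  Position 6: MUL
Matches at positions: [5]
Total STORE count: 1

1


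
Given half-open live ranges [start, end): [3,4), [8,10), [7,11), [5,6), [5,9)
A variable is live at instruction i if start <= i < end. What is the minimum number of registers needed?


Live ranges:
  Var0: [3, 4)
  Var1: [8, 10)
  Var2: [7, 11)
  Var3: [5, 6)
  Var4: [5, 9)
Sweep-line events (position, delta, active):
  pos=3 start -> active=1
  pos=4 end -> active=0
  pos=5 start -> active=1
  pos=5 start -> active=2
  pos=6 end -> active=1
  pos=7 start -> active=2
  pos=8 start -> active=3
  pos=9 end -> active=2
  pos=10 end -> active=1
  pos=11 end -> active=0
Maximum simultaneous active: 3
Minimum registers needed: 3

3


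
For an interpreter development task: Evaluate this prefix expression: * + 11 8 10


Parsing prefix expression: * + 11 8 10
Step 1: Innermost operation '+ 11 8'
  11 + 8 = 19
Step 2: Outer operation '* [19] 10'
  19 * 10 = 190

190


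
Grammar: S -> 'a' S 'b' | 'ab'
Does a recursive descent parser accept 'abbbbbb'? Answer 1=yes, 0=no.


Grammar accepts strings of the form a^n b^n (n >= 1)
Word: 'abbbbbb'
Counting: 1 a's and 6 b's
Check: 1 == 6? No
Mismatch: a-count != b-count
Rejected

0


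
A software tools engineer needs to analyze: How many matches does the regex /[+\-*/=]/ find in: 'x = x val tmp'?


Pattern: /[+\-*/=]/ (operators)
Input: 'x = x val tmp'
Scanning for matches:
  Match 1: '='
Total matches: 1

1


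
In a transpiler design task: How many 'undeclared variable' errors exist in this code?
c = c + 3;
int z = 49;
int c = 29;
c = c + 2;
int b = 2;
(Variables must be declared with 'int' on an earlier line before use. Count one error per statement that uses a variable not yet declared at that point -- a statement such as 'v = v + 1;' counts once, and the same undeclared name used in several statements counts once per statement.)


Scanning code line by line:
  Line 1: use 'c' -> ERROR (undeclared)
  Line 2: declare 'z' -> declared = ['z']
  Line 3: declare 'c' -> declared = ['c', 'z']
  Line 4: use 'c' -> OK (declared)
  Line 5: declare 'b' -> declared = ['b', 'c', 'z']
Total undeclared variable errors: 1

1


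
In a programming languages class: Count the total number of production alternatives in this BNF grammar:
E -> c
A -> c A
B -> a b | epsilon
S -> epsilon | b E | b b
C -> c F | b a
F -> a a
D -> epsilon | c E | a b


Counting alternatives per rule:
  E: 1 alternative(s)
  A: 1 alternative(s)
  B: 2 alternative(s)
  S: 3 alternative(s)
  C: 2 alternative(s)
  F: 1 alternative(s)
  D: 3 alternative(s)
Sum: 1 + 1 + 2 + 3 + 2 + 1 + 3 = 13

13


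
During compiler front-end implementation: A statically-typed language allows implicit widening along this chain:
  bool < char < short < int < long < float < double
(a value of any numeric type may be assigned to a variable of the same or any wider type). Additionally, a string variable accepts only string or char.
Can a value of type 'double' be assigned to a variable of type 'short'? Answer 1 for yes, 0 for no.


Target variable type: short
Source value type: double
Numeric ranks: double=6, short=2
Widening allowed iff rank(source) <= rank(target): 6 <= 2? No
Result: 0

0


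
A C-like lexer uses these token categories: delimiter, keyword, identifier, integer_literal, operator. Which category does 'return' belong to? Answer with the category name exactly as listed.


Token: 'return'
Checking categories:
  identifier: no
  integer_literal: no
  operator: no
  keyword: YES
  delimiter: no
Category: keyword

keyword


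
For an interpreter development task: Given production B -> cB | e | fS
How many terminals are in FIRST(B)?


Production: B -> cB | e | fS
Examining each alternative for leading terminals:
  B -> cB : first terminal = 'c'
  B -> e : first terminal = 'e'
  B -> fS : first terminal = 'f'
FIRST(B) = {c, e, f}
Count: 3

3


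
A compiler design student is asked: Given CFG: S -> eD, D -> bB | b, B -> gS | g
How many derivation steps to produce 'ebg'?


Grammar: S -> eD, D -> bB | b, B -> gS | g
Deriving 'ebg':
Step 1: S -> eD => eD
Step 2: D -> bB => ebB
Step 3: B -> g => ebg
Total derivation steps: 3

3


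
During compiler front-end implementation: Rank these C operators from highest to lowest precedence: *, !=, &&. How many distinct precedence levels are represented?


Looking up precedence for each operator:
  * -> precedence 6
  != -> precedence 3
  && -> precedence 2
Sorted highest to lowest: *, !=, &&
Distinct precedence values: [6, 3, 2]
Number of distinct levels: 3

3


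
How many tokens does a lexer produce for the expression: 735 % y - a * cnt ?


Scanning '735 % y - a * cnt'
Token 1: '735' -> integer_literal
Token 2: '%' -> operator
Token 3: 'y' -> identifier
Token 4: '-' -> operator
Token 5: 'a' -> identifier
Token 6: '*' -> operator
Token 7: 'cnt' -> identifier
Total tokens: 7

7


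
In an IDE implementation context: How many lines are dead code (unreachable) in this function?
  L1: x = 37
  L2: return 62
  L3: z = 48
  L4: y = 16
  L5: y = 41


Analyzing control flow:
  L1: reachable (before return)
  L2: reachable (return statement)
  L3: DEAD (after return at L2)
  L4: DEAD (after return at L2)
  L5: DEAD (after return at L2)
Return at L2, total lines = 5
Dead lines: L3 through L5
Count: 3

3


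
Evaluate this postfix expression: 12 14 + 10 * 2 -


Processing tokens left to right:
Push 12, Push 14
Pop 12 and 14, compute 12 + 14 = 26, push 26
Push 10
Pop 26 and 10, compute 26 * 10 = 260, push 260
Push 2
Pop 260 and 2, compute 260 - 2 = 258, push 258
Stack result: 258

258


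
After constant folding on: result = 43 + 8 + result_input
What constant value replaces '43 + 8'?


Identifying constant sub-expression:
  Original: result = 43 + 8 + result_input
  43 and 8 are both compile-time constants
  Evaluating: 43 + 8 = 51
  After folding: result = 51 + result_input

51


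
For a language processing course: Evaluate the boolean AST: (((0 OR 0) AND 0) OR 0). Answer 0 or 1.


Step 1: Evaluate inner node
  0 OR 0 = 0
Step 2: Evaluate next node
  0 AND 0 = 0
Step 3: Evaluate root node
  0 OR 0 = 0

0


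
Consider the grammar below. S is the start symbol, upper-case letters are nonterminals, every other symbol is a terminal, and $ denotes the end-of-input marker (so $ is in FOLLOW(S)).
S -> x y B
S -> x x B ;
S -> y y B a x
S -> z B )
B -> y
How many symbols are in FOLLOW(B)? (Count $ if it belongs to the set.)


S is the start symbol and does not occur in any rule body, so FOLLOW(S) = {$}.
Examining every occurrence of B in a rule body:
  S -> x y B : B is at the right end -> add FOLLOW(S) = {$}
  S -> x x B ; : B is followed by terminal ';' -> add ';'
  S -> y y B a x : B is followed by terminal 'a' -> add 'a'
  S -> z B ) : B is followed by terminal ')' -> add ')'
  B -> y : B does not occur in the body -> contributes nothing
FOLLOW(B) = {), ;, a, $}
Count: 4

4


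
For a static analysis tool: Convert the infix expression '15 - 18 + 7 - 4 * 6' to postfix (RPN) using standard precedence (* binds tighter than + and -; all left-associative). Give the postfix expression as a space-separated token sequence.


Applying the shunting-yard algorithm:
  Operand 15 -> output
  Push '-' onto operator stack -> op-stack: [-]
  Operand 18 -> output
  See '+' (prec 1); top '-' (prec 1) >= it -> pop '-' to output
  Push '+' onto operator stack -> op-stack: [+]
  Operand 7 -> output
  See '-' (prec 1); top '+' (prec 1) >= it -> pop '+' to output
  Push '-' onto operator stack -> op-stack: [-]
  Operand 4 -> output
  Push '*' onto operator stack -> op-stack: [-, *]
  Operand 6 -> output
  End of input: pop '*' to output
  End of input: pop '-' to output
Postfix result: 15 18 - 7 + 4 6 * -

15 18 - 7 + 4 6 * -


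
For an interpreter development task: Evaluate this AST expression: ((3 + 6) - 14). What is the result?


Expression: ((3 + 6) - 14)
Evaluating step by step:
  3 + 6 = 9
  9 - 14 = -5
Result: -5

-5


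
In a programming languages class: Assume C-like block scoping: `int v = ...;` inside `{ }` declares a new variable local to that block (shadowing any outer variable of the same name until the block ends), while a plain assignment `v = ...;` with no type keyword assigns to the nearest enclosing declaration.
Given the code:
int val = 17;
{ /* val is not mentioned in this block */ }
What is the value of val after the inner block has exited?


Analyzing scoping rules:
Outer scope: declares val = 17
Inner block: val is neither redeclared nor assigned -> unchanged
After the block -> 17
Result: 17

17


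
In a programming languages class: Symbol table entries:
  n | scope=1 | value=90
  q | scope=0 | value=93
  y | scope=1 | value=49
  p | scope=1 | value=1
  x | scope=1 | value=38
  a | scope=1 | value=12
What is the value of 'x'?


Searching symbol table for 'x':
  n | scope=1 | value=90
  q | scope=0 | value=93
  y | scope=1 | value=49
  p | scope=1 | value=1
  x | scope=1 | value=38 <- MATCH
  a | scope=1 | value=12
Found 'x' at scope 1 with value 38

38


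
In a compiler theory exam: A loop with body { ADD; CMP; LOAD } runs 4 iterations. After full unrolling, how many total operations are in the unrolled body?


Loop body operations: ADD, CMP, LOAD (3 ops per iteration)
Unrolling 4 iterations:
  Iteration 1: ADD, CMP, LOAD (3 ops)
  Iteration 2: ADD, CMP, LOAD (3 ops)
  Iteration 3: ADD, CMP, LOAD (3 ops)
  Iteration 4: ADD, CMP, LOAD (3 ops)
Total: 4 iterations * 3 ops/iter = 12 operations

12


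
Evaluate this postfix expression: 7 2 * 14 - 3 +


Processing tokens left to right:
Push 7, Push 2
Pop 7 and 2, compute 7 * 2 = 14, push 14
Push 14
Pop 14 and 14, compute 14 - 14 = 0, push 0
Push 3
Pop 0 and 3, compute 0 + 3 = 3, push 3
Stack result: 3

3


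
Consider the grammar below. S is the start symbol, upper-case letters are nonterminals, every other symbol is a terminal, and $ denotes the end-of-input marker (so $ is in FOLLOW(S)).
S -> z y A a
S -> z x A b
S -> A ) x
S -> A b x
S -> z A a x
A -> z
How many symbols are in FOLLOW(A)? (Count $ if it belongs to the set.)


S is the start symbol and does not occur in any rule body, so FOLLOW(S) = {$}.
Examining every occurrence of A in a rule body:
  S -> z y A a : A is followed by terminal 'a' -> add 'a'
  S -> z x A b : A is followed by terminal 'b' -> add 'b'
  S -> A ) x : A is followed by terminal ')' -> add ')'
  S -> A b x : A is followed by terminal 'b' -> add 'b' (already in the set)
  S -> z A a x : A is followed by terminal 'a' -> add 'a' (already in the set)
  A -> z : A does not occur in the body -> contributes nothing
FOLLOW(A) = {), a, b}
Count: 3

3


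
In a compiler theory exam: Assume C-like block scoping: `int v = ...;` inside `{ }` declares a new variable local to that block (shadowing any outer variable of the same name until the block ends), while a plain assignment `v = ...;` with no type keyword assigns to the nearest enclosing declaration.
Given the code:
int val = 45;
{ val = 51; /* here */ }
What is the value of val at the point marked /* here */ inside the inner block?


Analyzing scoping rules:
Outer scope: declares val = 45
Inner block: 'val = 51;' has no type keyword, so it is an assignment to the outer val (no shadowing)
Inside the block, after the assignment -> 51
Result: 51

51


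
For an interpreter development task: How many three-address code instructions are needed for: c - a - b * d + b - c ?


Expression: c - a - b * d + b - c
Generating three-address code (respecting * over +/- precedence):
  Instruction 1: t1 = b * d
  Instruction 2: t2 = c - a
  Instruction 3: t3 = t2 - t1
  Instruction 4: t4 = t3 + b
  Instruction 5: t5 = t4 - c
Total instructions: 5

5


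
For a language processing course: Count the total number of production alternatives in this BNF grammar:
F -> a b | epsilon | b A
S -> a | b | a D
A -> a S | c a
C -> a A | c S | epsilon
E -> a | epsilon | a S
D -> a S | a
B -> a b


Counting alternatives per rule:
  F: 3 alternative(s)
  S: 3 alternative(s)
  A: 2 alternative(s)
  C: 3 alternative(s)
  E: 3 alternative(s)
  D: 2 alternative(s)
  B: 1 alternative(s)
Sum: 3 + 3 + 2 + 3 + 3 + 2 + 1 = 17

17


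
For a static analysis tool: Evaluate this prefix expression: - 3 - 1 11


Parsing prefix expression: - 3 - 1 11
Step 1: Innermost operation '- 1 11'
  1 - 11 = -10
Step 2: Outer operation '- 3 [-10]'
  3 - -10 = 13

13


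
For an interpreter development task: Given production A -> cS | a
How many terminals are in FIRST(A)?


Production: A -> cS | a
Examining each alternative for leading terminals:
  A -> cS : first terminal = 'c'
  A -> a : first terminal = 'a'
FIRST(A) = {a, c}
Count: 2

2


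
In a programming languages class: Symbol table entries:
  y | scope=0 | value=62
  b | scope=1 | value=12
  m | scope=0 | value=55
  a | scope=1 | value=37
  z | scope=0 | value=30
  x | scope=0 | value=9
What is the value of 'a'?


Searching symbol table for 'a':
  y | scope=0 | value=62
  b | scope=1 | value=12
  m | scope=0 | value=55
  a | scope=1 | value=37 <- MATCH
  z | scope=0 | value=30
  x | scope=0 | value=9
Found 'a' at scope 1 with value 37

37


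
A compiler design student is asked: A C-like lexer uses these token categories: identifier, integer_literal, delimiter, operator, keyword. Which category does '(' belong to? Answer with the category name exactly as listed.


Token: '('
Checking categories:
  identifier: no
  integer_literal: no
  operator: no
  keyword: no
  delimiter: YES
Category: delimiter

delimiter


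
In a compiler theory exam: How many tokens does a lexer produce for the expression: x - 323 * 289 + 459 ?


Scanning 'x - 323 * 289 + 459'
Token 1: 'x' -> identifier
Token 2: '-' -> operator
Token 3: '323' -> integer_literal
Token 4: '*' -> operator
Token 5: '289' -> integer_literal
Token 6: '+' -> operator
Token 7: '459' -> integer_literal
Total tokens: 7

7


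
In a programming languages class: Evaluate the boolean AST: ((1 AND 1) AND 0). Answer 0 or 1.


Step 1: Evaluate inner node
  1 AND 1 = 1
Step 2: Evaluate root node
  1 AND 0 = 0

0


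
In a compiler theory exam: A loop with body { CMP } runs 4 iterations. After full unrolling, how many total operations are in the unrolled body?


Loop body operations: CMP (1 op per iteration)
Unrolling 4 iterations:
  Iteration 1: CMP (1 ops)
  Iteration 2: CMP (1 ops)
  Iteration 3: CMP (1 ops)
  Iteration 4: CMP (1 ops)
Total: 4 iterations * 1 ops/iter = 4 operations

4


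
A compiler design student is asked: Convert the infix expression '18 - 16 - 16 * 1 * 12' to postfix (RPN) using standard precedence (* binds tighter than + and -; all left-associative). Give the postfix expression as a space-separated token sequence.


Applying the shunting-yard algorithm:
  Operand 18 -> output
  Push '-' onto operator stack -> op-stack: [-]
  Operand 16 -> output
  See '-' (prec 1); top '-' (prec 1) >= it -> pop '-' to output
  Push '-' onto operator stack -> op-stack: [-]
  Operand 16 -> output
  Push '*' onto operator stack -> op-stack: [-, *]
  Operand 1 -> output
  See '*' (prec 2); top '*' (prec 2) >= it -> pop '*' to output
  Push '*' onto operator stack -> op-stack: [-, *]
  Operand 12 -> output
  End of input: pop '*' to output
  End of input: pop '-' to output
Postfix result: 18 16 - 16 1 * 12 * -

18 16 - 16 1 * 12 * -


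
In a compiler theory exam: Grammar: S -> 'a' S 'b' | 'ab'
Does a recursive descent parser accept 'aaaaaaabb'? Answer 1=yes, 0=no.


Grammar accepts strings of the form a^n b^n (n >= 1)
Word: 'aaaaaaabb'
Counting: 7 a's and 2 b's
Check: 7 == 2? No
Mismatch: a-count != b-count
Rejected

0


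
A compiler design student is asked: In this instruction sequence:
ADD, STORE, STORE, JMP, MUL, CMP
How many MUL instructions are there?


Scanning instruction sequence for MUL:
  Position 1: ADD
  Position 2: STORE
  Position 3: STORE
  Position 4: JMP
  Position 5: MUL <- MATCH
  Position 6: CMP
Matches at positions: [5]
Total MUL count: 1

1


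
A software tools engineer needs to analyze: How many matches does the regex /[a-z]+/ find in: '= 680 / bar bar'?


Pattern: /[a-z]+/ (identifiers)
Input: '= 680 / bar bar'
Scanning for matches:
  Match 1: 'bar'
  Match 2: 'bar'
Total matches: 2

2


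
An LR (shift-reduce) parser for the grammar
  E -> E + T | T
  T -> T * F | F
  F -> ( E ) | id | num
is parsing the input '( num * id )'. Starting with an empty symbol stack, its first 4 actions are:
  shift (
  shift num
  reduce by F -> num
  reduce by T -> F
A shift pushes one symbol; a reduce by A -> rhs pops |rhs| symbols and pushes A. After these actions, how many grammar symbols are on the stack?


Tracking the symbol stack through each action:
  Action 1: shift '(' : push -> stack = [(] (size 1)
  Action 2: shift 'num' : push -> stack = [(, num] (size 2)
  Action 3: reduce by F -> num : pop 1, push F -> stack = [(, F] (size 2)
  Action 4: reduce by T -> F : pop 1, push T -> stack = [(, T] (size 2)
Final stack size: 2

2


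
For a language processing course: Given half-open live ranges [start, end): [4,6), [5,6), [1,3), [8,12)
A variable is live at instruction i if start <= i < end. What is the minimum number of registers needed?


Live ranges:
  Var0: [4, 6)
  Var1: [5, 6)
  Var2: [1, 3)
  Var3: [8, 12)
Sweep-line events (position, delta, active):
  pos=1 start -> active=1
  pos=3 end -> active=0
  pos=4 start -> active=1
  pos=5 start -> active=2
  pos=6 end -> active=1
  pos=6 end -> active=0
  pos=8 start -> active=1
  pos=12 end -> active=0
Maximum simultaneous active: 2
Minimum registers needed: 2

2


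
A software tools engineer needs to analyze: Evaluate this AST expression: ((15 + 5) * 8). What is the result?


Expression: ((15 + 5) * 8)
Evaluating step by step:
  15 + 5 = 20
  20 * 8 = 160
Result: 160

160


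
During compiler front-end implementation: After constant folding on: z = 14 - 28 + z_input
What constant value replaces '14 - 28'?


Identifying constant sub-expression:
  Original: z = 14 - 28 + z_input
  14 and 28 are both compile-time constants
  Evaluating: 14 - 28 = -14
  After folding: z = -14 + z_input

-14


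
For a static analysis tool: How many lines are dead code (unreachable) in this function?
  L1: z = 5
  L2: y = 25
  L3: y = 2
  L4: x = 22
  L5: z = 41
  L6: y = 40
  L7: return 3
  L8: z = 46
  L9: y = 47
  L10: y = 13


Analyzing control flow:
  L1: reachable (before return)
  L2: reachable (before return)
  L3: reachable (before return)
  L4: reachable (before return)
  L5: reachable (before return)
  L6: reachable (before return)
  L7: reachable (return statement)
  L8: DEAD (after return at L7)
  L9: DEAD (after return at L7)
  L10: DEAD (after return at L7)
Return at L7, total lines = 10
Dead lines: L8 through L10
Count: 3

3


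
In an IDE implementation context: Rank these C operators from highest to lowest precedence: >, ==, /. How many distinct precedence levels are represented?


Looking up precedence for each operator:
  > -> precedence 4
  == -> precedence 3
  / -> precedence 6
Sorted highest to lowest: /, >, ==
Distinct precedence values: [6, 4, 3]
Number of distinct levels: 3

3


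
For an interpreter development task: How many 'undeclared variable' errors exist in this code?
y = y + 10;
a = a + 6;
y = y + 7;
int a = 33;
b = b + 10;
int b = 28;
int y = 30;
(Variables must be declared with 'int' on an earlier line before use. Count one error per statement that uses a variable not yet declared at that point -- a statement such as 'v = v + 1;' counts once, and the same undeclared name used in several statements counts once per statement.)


Scanning code line by line:
  Line 1: use 'y' -> ERROR (undeclared)
  Line 2: use 'a' -> ERROR (undeclared)
  Line 3: use 'y' -> ERROR (undeclared)
  Line 4: declare 'a' -> declared = ['a']
  Line 5: use 'b' -> ERROR (undeclared)
  Line 6: declare 'b' -> declared = ['a', 'b']
  Line 7: declare 'y' -> declared = ['a', 'b', 'y']
Total undeclared variable errors: 4

4


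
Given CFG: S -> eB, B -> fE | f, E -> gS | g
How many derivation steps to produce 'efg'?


Grammar: S -> eB, B -> fE | f, E -> gS | g
Deriving 'efg':
Step 1: S -> eB => eB
Step 2: B -> fE => efE
Step 3: E -> g => efg
Total derivation steps: 3

3


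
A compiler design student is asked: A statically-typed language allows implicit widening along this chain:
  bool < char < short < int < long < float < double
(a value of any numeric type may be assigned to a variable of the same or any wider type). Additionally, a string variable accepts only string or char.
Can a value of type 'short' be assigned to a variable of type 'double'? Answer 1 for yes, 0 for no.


Target variable type: double
Source value type: short
Numeric ranks: short=2, double=6
Widening allowed iff rank(source) <= rank(target): 2 <= 6? Yes
Result: 1

1


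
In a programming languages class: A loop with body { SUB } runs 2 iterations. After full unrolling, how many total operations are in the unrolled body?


Loop body operations: SUB (1 op per iteration)
Unrolling 2 iterations:
  Iteration 1: SUB (1 ops)
  Iteration 2: SUB (1 ops)
Total: 2 iterations * 1 ops/iter = 2 operations

2


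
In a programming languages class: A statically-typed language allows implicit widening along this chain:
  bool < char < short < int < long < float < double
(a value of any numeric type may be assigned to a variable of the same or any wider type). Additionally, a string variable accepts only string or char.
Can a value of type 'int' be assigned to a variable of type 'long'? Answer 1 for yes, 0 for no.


Target variable type: long
Source value type: int
Numeric ranks: int=3, long=4
Widening allowed iff rank(source) <= rank(target): 3 <= 4? Yes
Result: 1

1


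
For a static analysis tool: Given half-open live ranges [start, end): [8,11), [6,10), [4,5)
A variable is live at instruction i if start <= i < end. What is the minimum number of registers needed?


Live ranges:
  Var0: [8, 11)
  Var1: [6, 10)
  Var2: [4, 5)
Sweep-line events (position, delta, active):
  pos=4 start -> active=1
  pos=5 end -> active=0
  pos=6 start -> active=1
  pos=8 start -> active=2
  pos=10 end -> active=1
  pos=11 end -> active=0
Maximum simultaneous active: 2
Minimum registers needed: 2

2


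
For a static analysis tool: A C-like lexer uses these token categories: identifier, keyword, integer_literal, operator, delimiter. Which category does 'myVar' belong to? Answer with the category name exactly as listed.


Token: 'myVar'
Checking categories:
  identifier: YES
  integer_literal: no
  operator: no
  keyword: no
  delimiter: no
Category: identifier

identifier


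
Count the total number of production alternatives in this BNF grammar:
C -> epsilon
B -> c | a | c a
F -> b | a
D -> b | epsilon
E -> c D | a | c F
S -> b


Counting alternatives per rule:
  C: 1 alternative(s)
  B: 3 alternative(s)
  F: 2 alternative(s)
  D: 2 alternative(s)
  E: 3 alternative(s)
  S: 1 alternative(s)
Sum: 1 + 3 + 2 + 2 + 3 + 1 = 12

12


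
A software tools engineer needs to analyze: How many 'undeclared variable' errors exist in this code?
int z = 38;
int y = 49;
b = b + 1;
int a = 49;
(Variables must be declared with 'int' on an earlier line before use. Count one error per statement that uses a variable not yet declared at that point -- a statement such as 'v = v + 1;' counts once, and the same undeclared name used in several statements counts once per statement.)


Scanning code line by line:
  Line 1: declare 'z' -> declared = ['z']
  Line 2: declare 'y' -> declared = ['y', 'z']
  Line 3: use 'b' -> ERROR (undeclared)
  Line 4: declare 'a' -> declared = ['a', 'y', 'z']
Total undeclared variable errors: 1

1


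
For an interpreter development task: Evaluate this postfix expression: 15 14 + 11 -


Processing tokens left to right:
Push 15, Push 14
Pop 15 and 14, compute 15 + 14 = 29, push 29
Push 11
Pop 29 and 11, compute 29 - 11 = 18, push 18
Stack result: 18

18


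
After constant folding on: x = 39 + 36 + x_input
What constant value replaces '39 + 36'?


Identifying constant sub-expression:
  Original: x = 39 + 36 + x_input
  39 and 36 are both compile-time constants
  Evaluating: 39 + 36 = 75
  After folding: x = 75 + x_input

75


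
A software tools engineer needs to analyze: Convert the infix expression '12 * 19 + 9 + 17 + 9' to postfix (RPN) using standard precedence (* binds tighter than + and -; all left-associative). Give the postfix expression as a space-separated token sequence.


Applying the shunting-yard algorithm:
  Operand 12 -> output
  Push '*' onto operator stack -> op-stack: [*]
  Operand 19 -> output
  See '+' (prec 1); top '*' (prec 2) >= it -> pop '*' to output
  Push '+' onto operator stack -> op-stack: [+]
  Operand 9 -> output
  See '+' (prec 1); top '+' (prec 1) >= it -> pop '+' to output
  Push '+' onto operator stack -> op-stack: [+]
  Operand 17 -> output
  See '+' (prec 1); top '+' (prec 1) >= it -> pop '+' to output
  Push '+' onto operator stack -> op-stack: [+]
  Operand 9 -> output
  End of input: pop '+' to output
Postfix result: 12 19 * 9 + 17 + 9 +

12 19 * 9 + 17 + 9 +


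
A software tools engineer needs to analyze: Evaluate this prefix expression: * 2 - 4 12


Parsing prefix expression: * 2 - 4 12
Step 1: Innermost operation '- 4 12'
  4 - 12 = -8
Step 2: Outer operation '* 2 [-8]'
  2 * -8 = -16

-16


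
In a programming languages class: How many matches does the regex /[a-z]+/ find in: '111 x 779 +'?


Pattern: /[a-z]+/ (identifiers)
Input: '111 x 779 +'
Scanning for matches:
  Match 1: 'x'
Total matches: 1

1


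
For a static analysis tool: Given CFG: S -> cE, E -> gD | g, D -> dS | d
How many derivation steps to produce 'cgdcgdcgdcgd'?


Grammar: S -> cE, E -> gD | g, D -> dS | d
Deriving 'cgdcgdcgdcgd':
Step 1: S -> cE => cE
Step 2: E -> gD => cgD
Step 3: D -> dS => cgdS
Step 4: S -> cE => cgdcE
Step 5: E -> gD => cgdcgD
Step 6: D -> dS => cgdcgdS
Step 7: S -> cE => cgdcgdcE
Step 8: E -> gD => cgdcgdcgD
Step 9: D -> dS => cgdcgdcgdS
Step 10: S -> cE => cgdcgdcgdcE
Step 11: E -> gD => cgdcgdcgdcgD
Step 12: D -> d => cgdcgdcgdcgd
Total derivation steps: 12

12


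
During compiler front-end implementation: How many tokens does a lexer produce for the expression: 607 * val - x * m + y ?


Scanning '607 * val - x * m + y'
Token 1: '607' -> integer_literal
Token 2: '*' -> operator
Token 3: 'val' -> identifier
Token 4: '-' -> operator
Token 5: 'x' -> identifier
Token 6: '*' -> operator
Token 7: 'm' -> identifier
Token 8: '+' -> operator
Token 9: 'y' -> identifier
Total tokens: 9

9


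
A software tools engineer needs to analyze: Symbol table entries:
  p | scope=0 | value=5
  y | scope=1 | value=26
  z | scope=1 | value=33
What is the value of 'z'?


Searching symbol table for 'z':
  p | scope=0 | value=5
  y | scope=1 | value=26
  z | scope=1 | value=33 <- MATCH
Found 'z' at scope 1 with value 33

33


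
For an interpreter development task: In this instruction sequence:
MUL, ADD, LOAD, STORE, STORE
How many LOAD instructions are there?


Scanning instruction sequence for LOAD:
  Position 1: MUL
  Position 2: ADD
  Position 3: LOAD <- MATCH
  Position 4: STORE
  Position 5: STORE
Matches at positions: [3]
Total LOAD count: 1

1


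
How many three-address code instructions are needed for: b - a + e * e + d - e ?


Expression: b - a + e * e + d - e
Generating three-address code (respecting * over +/- precedence):
  Instruction 1: t1 = e * e
  Instruction 2: t2 = b - a
  Instruction 3: t3 = t2 + t1
  Instruction 4: t4 = t3 + d
  Instruction 5: t5 = t4 - e
Total instructions: 5

5


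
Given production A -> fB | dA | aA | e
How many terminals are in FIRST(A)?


Production: A -> fB | dA | aA | e
Examining each alternative for leading terminals:
  A -> fB : first terminal = 'f'
  A -> dA : first terminal = 'd'
  A -> aA : first terminal = 'a'
  A -> e : first terminal = 'e'
FIRST(A) = {a, d, e, f}
Count: 4

4


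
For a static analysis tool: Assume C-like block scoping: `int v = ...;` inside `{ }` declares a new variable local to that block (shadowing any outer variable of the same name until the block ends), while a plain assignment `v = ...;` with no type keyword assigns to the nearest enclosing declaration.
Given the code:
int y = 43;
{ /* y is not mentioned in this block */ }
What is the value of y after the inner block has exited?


Analyzing scoping rules:
Outer scope: declares y = 43
Inner block: y is neither redeclared nor assigned -> unchanged
After the block -> 43
Result: 43

43


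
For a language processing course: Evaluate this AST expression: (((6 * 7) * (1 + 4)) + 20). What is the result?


Expression: (((6 * 7) * (1 + 4)) + 20)
Evaluating step by step:
  6 * 7 = 42
  1 + 4 = 5
  42 * 5 = 210
  210 + 20 = 230
Result: 230

230


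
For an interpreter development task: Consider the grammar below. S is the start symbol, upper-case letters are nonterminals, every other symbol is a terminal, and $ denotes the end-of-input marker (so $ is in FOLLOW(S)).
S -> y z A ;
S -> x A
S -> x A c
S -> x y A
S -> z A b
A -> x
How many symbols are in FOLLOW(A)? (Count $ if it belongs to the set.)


S is the start symbol and does not occur in any rule body, so FOLLOW(S) = {$}.
Examining every occurrence of A in a rule body:
  S -> y z A ; : A is followed by terminal ';' -> add ';'
  S -> x A : A is at the right end -> add FOLLOW(S) = {$}
  S -> x A c : A is followed by terminal 'c' -> add 'c'
  S -> x y A : A is at the right end -> add FOLLOW(S) = {$} (already in the set)
  S -> z A b : A is followed by terminal 'b' -> add 'b'
  A -> x : A does not occur in the body -> contributes nothing
FOLLOW(A) = {;, b, c, $}
Count: 4

4


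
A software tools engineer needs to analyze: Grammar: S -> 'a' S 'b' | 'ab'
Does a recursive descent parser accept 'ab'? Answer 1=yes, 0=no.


Grammar accepts strings of the form a^n b^n (n >= 1)
Word: 'ab'
Counting: 1 a's and 1 b's
Check: 1 == 1? Yes
Derivation (S -> aSb applied 0 time(s), then S -> ab): S => ab
Accepted

1


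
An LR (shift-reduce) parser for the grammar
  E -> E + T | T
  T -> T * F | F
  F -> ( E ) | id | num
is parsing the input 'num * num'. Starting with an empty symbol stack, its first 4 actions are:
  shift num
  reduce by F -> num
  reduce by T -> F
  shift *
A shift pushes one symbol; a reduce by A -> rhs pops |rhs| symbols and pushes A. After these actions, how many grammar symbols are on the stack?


Tracking the symbol stack through each action:
  Action 1: shift 'num' : push -> stack = [num] (size 1)
  Action 2: reduce by F -> num : pop 1, push F -> stack = [F] (size 1)
  Action 3: reduce by T -> F : pop 1, push T -> stack = [T] (size 1)
  Action 4: shift '*' : push -> stack = [T, *] (size 2)
Final stack size: 2

2


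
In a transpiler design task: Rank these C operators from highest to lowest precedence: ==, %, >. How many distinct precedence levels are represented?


Looking up precedence for each operator:
  == -> precedence 3
  % -> precedence 6
  > -> precedence 4
Sorted highest to lowest: %, >, ==
Distinct precedence values: [6, 4, 3]
Number of distinct levels: 3

3
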